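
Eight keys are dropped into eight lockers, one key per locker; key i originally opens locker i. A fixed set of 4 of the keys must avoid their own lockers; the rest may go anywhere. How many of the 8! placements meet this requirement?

24024

Inclusion-exclusion on the 4 forbidden self-matches:
Σ_{j=0}^{4} (-1)^j C(4,j)(8-j)!
= C(4,0)·8! - C(4,1)·7! + C(4,2)·6! - C(4,3)·5! + C(4,4)·4!
= 40320 - 20160 + 4320 - 480 + 24
= 24024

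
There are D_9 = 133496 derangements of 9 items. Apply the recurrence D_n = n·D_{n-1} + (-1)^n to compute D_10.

1334961

D_10 = 10·133496 + 1 = 1334961.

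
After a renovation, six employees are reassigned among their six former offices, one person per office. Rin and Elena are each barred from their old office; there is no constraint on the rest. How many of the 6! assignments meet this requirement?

504

Inclusion-exclusion on the 2 forbidden self-matches:
Σ_{j=0}^{2} (-1)^j C(2,j)(6-j)!
= C(2,0)·6! - C(2,1)·5! + C(2,2)·4!
= 720 - 240 + 24
= 504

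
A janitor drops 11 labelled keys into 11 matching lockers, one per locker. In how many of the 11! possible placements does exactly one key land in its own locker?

14684571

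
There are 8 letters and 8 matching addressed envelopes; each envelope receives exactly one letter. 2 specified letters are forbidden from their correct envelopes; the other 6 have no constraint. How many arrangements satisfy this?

Let A_j be the event that the j-th constrained one is fixed. By inclusion-exclusion over the 2 events:
Σ_{j=0}^{2} (-1)^j C(2,j)(8-j)!
= C(2,0)·8! - C(2,1)·7! + C(2,2)·6!
= 40320 - 10080 + 720
= 30960

30960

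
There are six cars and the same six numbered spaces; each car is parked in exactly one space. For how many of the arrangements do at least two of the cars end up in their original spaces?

191

# with exactly i fixed is C(6,i)·!(6-i); sum over i=2..6:
  i=2: C(6,2)·!4 = 15·9 = 135
  i=3: C(6,3)·!3 = 20·2 = 40
  i=4: C(6,4)·!2 = 15·1 = 15
  i=5: C(6,5)·!1 = 6·0 = 0
  i=6: C(6,6)·!0 = 1·1 = 1
Total = 191.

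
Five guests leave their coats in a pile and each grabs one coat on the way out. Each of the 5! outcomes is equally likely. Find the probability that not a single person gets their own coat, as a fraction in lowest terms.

Favorable outcomes: !5 = 44.
Total outcomes: 5! = 120.
Probability = 44/120 = 11/30.

11/30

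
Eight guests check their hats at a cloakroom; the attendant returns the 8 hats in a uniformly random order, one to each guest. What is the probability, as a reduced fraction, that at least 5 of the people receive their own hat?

47/13440

Favorable outcomes: Σ_{i≥5} C(8,i)·!(8-i) = 56·2 + 28·1 + 8·0 + 1·1 = 141.
Total outcomes: 8! = 40320.
Probability = 141/40320 = 47/13440.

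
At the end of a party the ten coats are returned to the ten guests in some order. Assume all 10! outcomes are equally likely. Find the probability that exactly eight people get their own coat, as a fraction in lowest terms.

Favorable outcomes: C(10,8)·!2 = 45·1 = 45.
Total outcomes: 10! = 3628800.
Probability = 45/3628800 = 1/80640.

1/80640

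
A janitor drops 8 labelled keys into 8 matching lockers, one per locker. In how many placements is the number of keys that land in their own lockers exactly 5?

112

Choose which 5 of the 8 are fixed: C(8,5) = 56.
The other 3 form a derangement: !3 = 2.
Total: 56 × 2 = 112.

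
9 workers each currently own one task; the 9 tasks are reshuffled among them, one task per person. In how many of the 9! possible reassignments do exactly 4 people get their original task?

5544

Pick the 4 fixed positions: C(9,4) = 126 ways.
The other 5 form a derangement: !5 = 44.
Total: 126 × 44 = 5544.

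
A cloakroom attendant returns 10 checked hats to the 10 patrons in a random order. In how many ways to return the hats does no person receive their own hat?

1334961

!10 = 10! · Σ_{k=0}^{10} (-1)^k/k!
= 10! - 10!/1! + 10!/2! - 10!/3! + 10!/4! - 10!/5! + 10!/6! - 10!/7! + 10!/8! - 10!/9! + 10!/10!
= 3628800 - 3628800 + 1814400 - 604800 + 151200 - 30240 + 5040 - 720 + 90 - 10 + 1
= 1334961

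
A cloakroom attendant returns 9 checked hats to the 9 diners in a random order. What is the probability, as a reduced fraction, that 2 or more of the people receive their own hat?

Favorable outcomes: Σ_{i≥2} C(9,i)·!(9-i) = 36·1854 + 84·265 + 126·44 + 126·9 + 84·2 + 36·1 + 9·0 + 1·1 = 95887.
Total outcomes: 9! = 362880.
Probability = 95887/362880 = 95887/362880.

95887/362880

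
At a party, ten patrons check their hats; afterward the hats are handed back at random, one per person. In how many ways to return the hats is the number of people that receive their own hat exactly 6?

1890

Choose which 6 of the 10 are fixed: C(10,6) = 210.
The other 4 form a derangement: !4 = 9.
Total: 210 × 9 = 1890.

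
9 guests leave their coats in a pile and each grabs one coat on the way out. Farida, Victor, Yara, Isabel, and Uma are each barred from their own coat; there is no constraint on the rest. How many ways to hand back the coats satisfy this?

Inclusion-exclusion on the 5 forbidden self-matches:
Σ_{j=0}^{5} (-1)^j C(5,j)(9-j)!
= C(5,0)·9! - C(5,1)·8! + C(5,2)·7! - C(5,3)·6! + C(5,4)·5! - C(5,5)·4!
= 362880 - 201600 + 50400 - 7200 + 600 - 24
= 205056

205056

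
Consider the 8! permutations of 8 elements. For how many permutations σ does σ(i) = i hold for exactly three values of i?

Pick the 3 fixed positions: C(8,3) = 56 ways.
The remaining 5 must be deranged: !5 = 44.
Total: 56 × 44 = 2464.

2464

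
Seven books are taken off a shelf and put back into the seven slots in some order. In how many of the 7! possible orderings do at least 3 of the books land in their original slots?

# with exactly i fixed is C(7,i)·!(7-i); sum over i=3..7:
  i=3: C(7,3)·!4 = 35·9 = 315
  i=4: C(7,4)·!3 = 35·2 = 70
  i=5: C(7,5)·!2 = 21·1 = 21
  i=6: C(7,6)·!1 = 7·0 = 0
  i=7: C(7,7)·!0 = 1·1 = 1
Total = 407.

407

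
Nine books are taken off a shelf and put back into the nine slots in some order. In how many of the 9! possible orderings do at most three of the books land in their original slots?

Sum C(9,i)·!(9-i) for i = 0..3:
  i=0: C(9,0)·!9 = 1·133496 = 133496
  i=1: C(9,1)·!8 = 9·14833 = 133497
  i=2: C(9,2)·!7 = 36·1854 = 66744
  i=3: C(9,3)·!6 = 84·265 = 22260
Total = 355997.

355997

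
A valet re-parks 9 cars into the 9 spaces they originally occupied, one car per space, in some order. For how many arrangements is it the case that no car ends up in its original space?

133496

The number of derangements of 9 is !9 = Σ_{k=0}^{9} (-1)^k·9!/k!
= 9! - 9!/1! + 9!/2! - 9!/3! + 9!/4! - 9!/5! + 9!/6! - 9!/7! + 9!/8! - 9!/9!
= 362880 - 362880 + 181440 - 60480 + 15120 - 3024 + 504 - 72 + 9 - 1
= 133496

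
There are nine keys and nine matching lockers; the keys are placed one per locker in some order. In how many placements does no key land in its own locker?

133496

!9 = 9! · Σ_{k=0}^{9} (-1)^k/k!
= 9! - 9!/1! + 9!/2! - 9!/3! + 9!/4! - 9!/5! + 9!/6! - 9!/7! + 9!/8! - 9!/9!
= 362880 - 362880 + 181440 - 60480 + 15120 - 3024 + 504 - 72 + 9 - 1
= 133496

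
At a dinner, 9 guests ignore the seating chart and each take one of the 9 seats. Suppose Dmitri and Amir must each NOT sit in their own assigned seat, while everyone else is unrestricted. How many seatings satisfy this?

287280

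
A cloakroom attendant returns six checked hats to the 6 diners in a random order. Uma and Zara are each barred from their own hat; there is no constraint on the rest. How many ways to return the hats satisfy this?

504

Inclusion-exclusion on the 2 forbidden self-matches:
Σ_{j=0}^{2} (-1)^j C(2,j)(6-j)!
= C(2,0)·6! - C(2,1)·5! + C(2,2)·4!
= 720 - 240 + 24
= 504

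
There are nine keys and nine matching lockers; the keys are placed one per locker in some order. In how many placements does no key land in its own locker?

133496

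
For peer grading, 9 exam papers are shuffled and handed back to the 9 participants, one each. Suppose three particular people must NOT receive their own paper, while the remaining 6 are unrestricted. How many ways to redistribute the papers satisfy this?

256320

Let A_j be the event that the j-th constrained one is fixed. By inclusion-exclusion over the 3 events:
Σ_{j=0}^{3} (-1)^j C(3,j)(9-j)!
= C(3,0)·9! - C(3,1)·8! + C(3,2)·7! - C(3,3)·6!
= 362880 - 120960 + 15120 - 720
= 256320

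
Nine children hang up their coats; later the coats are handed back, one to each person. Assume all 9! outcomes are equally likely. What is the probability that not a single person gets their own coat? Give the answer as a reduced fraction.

Favorable outcomes: !9 = 133496.
Total outcomes: 9! = 362880.
Probability = 133496/362880 = 16687/45360.

16687/45360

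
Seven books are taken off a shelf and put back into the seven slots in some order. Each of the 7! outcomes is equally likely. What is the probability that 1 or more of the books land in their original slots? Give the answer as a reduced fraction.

Favorable outcomes: Σ_{i≥1} C(7,i)·!(7-i) = 7·265 + 21·44 + 35·9 + 35·2 + 21·1 + 7·0 + 1·1 = 3186.
Total outcomes: 7! = 5040.
Probability = 3186/5040 = 177/280.

177/280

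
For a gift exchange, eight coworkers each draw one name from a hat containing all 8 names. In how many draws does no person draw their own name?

!8 = 8! · Σ_{k=0}^{8} (-1)^k/k!
= 8! - 8!/1! + 8!/2! - 8!/3! + 8!/4! - 8!/5! + 8!/6! - 8!/7! + 8!/8!
= 40320 - 40320 + 20160 - 6720 + 1680 - 336 + 56 - 8 + 1
= 14833

14833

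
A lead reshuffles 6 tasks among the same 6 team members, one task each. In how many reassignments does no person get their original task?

Use !n = (n-1)(!(n-1) + !(n-2)).
!6 = 5·(44 + 9) = 5·53 = 265

265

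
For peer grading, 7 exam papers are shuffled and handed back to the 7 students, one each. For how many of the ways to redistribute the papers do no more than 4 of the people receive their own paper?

5018

# with exactly i fixed is C(7,i)·!(7-i); sum over i=0..4:
  i=0: C(7,0)·!7 = 1·1854 = 1854
  i=1: C(7,1)·!6 = 7·265 = 1855
  i=2: C(7,2)·!5 = 21·44 = 924
  i=3: C(7,3)·!4 = 35·9 = 315
  i=4: C(7,4)·!3 = 35·2 = 70
Total = 5018.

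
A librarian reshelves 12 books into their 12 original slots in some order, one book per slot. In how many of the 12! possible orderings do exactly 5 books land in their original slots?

1468368

Choose which 5 of the 12 are fixed: C(12,5) = 792.
The remaining 7 must be deranged: !7 = 1854.
Total: 792 × 1854 = 1468368.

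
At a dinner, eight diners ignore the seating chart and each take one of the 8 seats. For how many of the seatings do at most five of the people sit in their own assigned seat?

40291

# with exactly i fixed is C(8,i)·!(8-i); sum over i=0..5:
  i=0: C(8,0)·!8 = 1·14833 = 14833
  i=1: C(8,1)·!7 = 8·1854 = 14832
  i=2: C(8,2)·!6 = 28·265 = 7420
  i=3: C(8,3)·!5 = 56·44 = 2464
  i=4: C(8,4)·!4 = 70·9 = 630
  i=5: C(8,5)·!3 = 56·2 = 112
Total = 40291.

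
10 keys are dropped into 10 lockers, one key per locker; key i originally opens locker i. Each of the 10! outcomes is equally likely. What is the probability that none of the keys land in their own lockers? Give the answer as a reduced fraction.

Favorable outcomes: !10 = 1334961.
Total outcomes: 10! = 3628800.
Probability = 1334961/3628800 = 16481/44800.

16481/44800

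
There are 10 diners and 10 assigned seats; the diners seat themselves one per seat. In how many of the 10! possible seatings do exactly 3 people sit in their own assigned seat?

222480

Pick the 3 fixed positions: C(10,3) = 120 ways.
The other 7 form a derangement: !7 = 1854.
Total: 120 × 1854 = 222480.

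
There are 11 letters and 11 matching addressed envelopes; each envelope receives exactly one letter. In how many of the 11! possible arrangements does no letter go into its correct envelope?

Use !n = (n-1)(!(n-1) + !(n-2)).
!11 = 10·(1334961 + 133496) = 10·1468457 = 14684570

14684570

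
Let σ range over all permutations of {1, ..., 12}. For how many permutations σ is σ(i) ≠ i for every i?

176214841

Recurrence: !12 = 12·!11 + (-1)^12.
!12 = 12·14684570 + 1 = 176214841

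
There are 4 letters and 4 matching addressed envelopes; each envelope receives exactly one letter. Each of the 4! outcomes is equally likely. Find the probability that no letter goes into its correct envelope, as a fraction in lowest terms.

3/8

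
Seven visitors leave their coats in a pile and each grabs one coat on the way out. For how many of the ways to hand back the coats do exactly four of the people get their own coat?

70

Pick the 4 fixed positions: C(7,4) = 35 ways.
The remaining 3 must be deranged: !3 = 2.
Total: 35 × 2 = 70.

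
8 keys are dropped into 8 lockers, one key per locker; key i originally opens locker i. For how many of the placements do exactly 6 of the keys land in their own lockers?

28

Choose which 6 of the 8 are fixed: C(8,6) = 28.
The other 2 form a derangement: !2 = 1.
Total: 28 × 1 = 28.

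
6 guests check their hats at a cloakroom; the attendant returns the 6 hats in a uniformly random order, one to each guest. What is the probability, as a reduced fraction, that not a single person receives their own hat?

53/144

Favorable outcomes: !6 = 265.
Total outcomes: 6! = 720.
Probability = 265/720 = 53/144.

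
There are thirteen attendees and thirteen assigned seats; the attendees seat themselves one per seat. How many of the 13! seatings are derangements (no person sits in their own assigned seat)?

By inclusion-exclusion, !13 = Σ (-1)^k · 13!/k! for k=0..13
= 13! - 13!/1! + 13!/2! - 13!/3! + 13!/4! - 13!/5! + 13!/6! - 13!/7! + 13!/8! - 13!/9! + 13!/10! - 13!/11! + 13!/12! - 13!/13!
= 6227020800 - 6227020800 + 3113510400 - 1037836800 + 259459200 - 51891840 + 8648640 - 1235520 + 154440 - 17160 + 1716 - 156 + 13 - 1
= 2290792932

2290792932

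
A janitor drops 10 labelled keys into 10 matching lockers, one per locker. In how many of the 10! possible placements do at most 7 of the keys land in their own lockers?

3628754

# with exactly i fixed is C(10,i)·!(10-i); sum over i=0..7:
  i=0: C(10,0)·!10 = 1·1334961 = 1334961
  i=1: C(10,1)·!9 = 10·133496 = 1334960
  i=2: C(10,2)·!8 = 45·14833 = 667485
  i=3: C(10,3)·!7 = 120·1854 = 222480
  i=4: C(10,4)·!6 = 210·265 = 55650
  i=5: C(10,5)·!5 = 252·44 = 11088
  i=6: C(10,6)·!4 = 210·9 = 1890
  i=7: C(10,7)·!3 = 120·2 = 240
Total = 3628754.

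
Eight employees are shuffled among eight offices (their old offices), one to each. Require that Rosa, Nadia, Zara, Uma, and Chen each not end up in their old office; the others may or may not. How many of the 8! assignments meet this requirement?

21234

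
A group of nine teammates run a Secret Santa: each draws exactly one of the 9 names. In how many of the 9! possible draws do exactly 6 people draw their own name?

168

Choose which 6 of the 9 are fixed: C(9,6) = 84.
The remaining 3 must be deranged: !3 = 2.
Total: 84 × 2 = 168.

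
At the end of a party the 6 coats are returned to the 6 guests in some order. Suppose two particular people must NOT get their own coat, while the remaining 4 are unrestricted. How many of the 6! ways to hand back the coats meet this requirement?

Inclusion-exclusion on the 2 forbidden self-matches:
Σ_{j=0}^{2} (-1)^j C(2,j)(6-j)!
= C(2,0)·6! - C(2,1)·5! + C(2,2)·4!
= 720 - 240 + 24
= 504

504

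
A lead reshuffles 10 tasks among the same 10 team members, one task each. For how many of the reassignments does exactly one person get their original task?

1334960

Pick the single fixed position: C(10,1) = 10 ways.
The remaining 9 must be deranged: !9 = 133496.
Total: 10 × 133496 = 1334960.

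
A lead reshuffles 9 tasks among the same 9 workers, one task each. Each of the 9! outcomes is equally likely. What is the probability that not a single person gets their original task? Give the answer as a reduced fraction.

Favorable outcomes: !9 = 133496.
Total outcomes: 9! = 362880.
Probability = 133496/362880 = 16687/45360.

16687/45360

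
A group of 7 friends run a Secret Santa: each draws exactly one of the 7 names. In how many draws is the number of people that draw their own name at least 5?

22

# with exactly i fixed is C(7,i)·!(7-i); sum over i=5..7:
  i=5: C(7,5)·!2 = 21·1 = 21
  i=6: C(7,6)·!1 = 7·0 = 0
  i=7: C(7,7)·!0 = 1·1 = 1
Total = 22.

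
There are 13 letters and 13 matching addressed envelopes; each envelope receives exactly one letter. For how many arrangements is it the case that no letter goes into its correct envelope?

The subfactorial !13 = [13!/e] (nearest integer).
13! = 6227020800, and 6227020800/e ≈ 2290792932.07, so !13 = 2290792932.

2290792932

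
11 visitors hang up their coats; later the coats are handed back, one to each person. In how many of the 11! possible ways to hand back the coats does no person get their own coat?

Recurrence: !11 = 11·!10 + (-1)^11.
!11 = 11·1334961 - 1 = 14684570

14684570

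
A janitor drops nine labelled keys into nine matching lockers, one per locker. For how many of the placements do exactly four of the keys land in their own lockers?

Choose which 4 of the 9 are fixed: C(9,4) = 126.
The remaining 5 must be deranged: !5 = 44.
Total: 126 × 44 = 5544.

5544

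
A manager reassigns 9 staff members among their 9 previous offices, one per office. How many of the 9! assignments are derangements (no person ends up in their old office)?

Recurrence: !9 = 9·!8 + (-1)^9.
!9 = 9·14833 - 1 = 133496

133496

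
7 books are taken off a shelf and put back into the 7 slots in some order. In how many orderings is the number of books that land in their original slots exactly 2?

924

Pick the 2 fixed positions: C(7,2) = 21 ways.
The remaining 5 must be deranged: !5 = 44.
Total: 21 × 44 = 924.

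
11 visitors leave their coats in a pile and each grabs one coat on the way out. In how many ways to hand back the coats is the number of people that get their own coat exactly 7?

2970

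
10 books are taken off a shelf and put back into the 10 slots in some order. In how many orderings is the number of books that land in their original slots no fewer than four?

68914

# with exactly i fixed is C(10,i)·!(10-i); sum over i=4..10:
  i=4: C(10,4)·!6 = 210·265 = 55650
  i=5: C(10,5)·!5 = 252·44 = 11088
  i=6: C(10,6)·!4 = 210·9 = 1890
  i=7: C(10,7)·!3 = 120·2 = 240
  i=8: C(10,8)·!2 = 45·1 = 45
  i=9: C(10,9)·!1 = 10·0 = 0
  i=10: C(10,10)·!0 = 1·1 = 1
Total = 68914.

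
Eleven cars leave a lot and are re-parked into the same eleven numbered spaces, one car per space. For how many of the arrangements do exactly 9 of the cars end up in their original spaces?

Pick the 9 fixed positions: C(11,9) = 55 ways.
The other 2 form a derangement: !2 = 1.
Total: 55 × 1 = 55.

55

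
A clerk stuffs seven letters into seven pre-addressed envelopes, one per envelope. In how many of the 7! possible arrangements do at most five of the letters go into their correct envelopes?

5039

Sum C(7,i)·!(7-i) for i = 0..5:
  i=0: C(7,0)·!7 = 1·1854 = 1854
  i=1: C(7,1)·!6 = 7·265 = 1855
  i=2: C(7,2)·!5 = 21·44 = 924
  i=3: C(7,3)·!4 = 35·9 = 315
  i=4: C(7,4)·!3 = 35·2 = 70
  i=5: C(7,5)·!2 = 21·1 = 21
Total = 5039.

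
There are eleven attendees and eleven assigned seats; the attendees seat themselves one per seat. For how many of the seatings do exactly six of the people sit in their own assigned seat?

20328

Pick the 6 fixed positions: C(11,6) = 462 ways.
The other 5 form a derangement: !5 = 44.
Total: 462 × 44 = 20328.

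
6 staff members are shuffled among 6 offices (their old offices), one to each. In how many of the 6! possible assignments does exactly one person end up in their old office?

Pick the single fixed position: C(6,1) = 6 ways.
The other 5 form a derangement: !5 = 44.
Total: 6 × 44 = 264.

264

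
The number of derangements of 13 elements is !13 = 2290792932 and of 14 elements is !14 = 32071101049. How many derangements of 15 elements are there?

!15 = (15-1)·(!14 + !13) = 14·(32071101049 + 2290792932) = 14·34361893981 = 481066515734.

481066515734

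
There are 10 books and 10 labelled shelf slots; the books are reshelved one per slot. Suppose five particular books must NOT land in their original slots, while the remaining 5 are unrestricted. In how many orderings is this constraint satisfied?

2170680

Inclusion-exclusion on the 5 forbidden self-matches:
Σ_{j=0}^{5} (-1)^j C(5,j)(10-j)!
= C(5,0)·10! - C(5,1)·9! + C(5,2)·8! - C(5,3)·7! + C(5,4)·6! - C(5,5)·5!
= 3628800 - 1814400 + 403200 - 50400 + 3600 - 120
= 2170680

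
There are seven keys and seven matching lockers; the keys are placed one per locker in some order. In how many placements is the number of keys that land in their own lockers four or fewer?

Sum C(7,i)·!(7-i) for i = 0..4:
  i=0: C(7,0)·!7 = 1·1854 = 1854
  i=1: C(7,1)·!6 = 7·265 = 1855
  i=2: C(7,2)·!5 = 21·44 = 924
  i=3: C(7,3)·!4 = 35·9 = 315
  i=4: C(7,4)·!3 = 35·2 = 70
Total = 5018.

5018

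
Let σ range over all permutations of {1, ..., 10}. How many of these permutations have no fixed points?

!10 is the nearest integer to 10!/e.
10! = 3628800, and 3628800/e ≈ 1334960.92, so !10 = 1334961.

1334961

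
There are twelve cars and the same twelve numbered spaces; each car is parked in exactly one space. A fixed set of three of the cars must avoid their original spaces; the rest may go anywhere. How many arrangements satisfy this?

369774720

Inclusion-exclusion on the 3 forbidden self-matches:
Σ_{j=0}^{3} (-1)^j C(3,j)(12-j)!
= C(3,0)·12! - C(3,1)·11! + C(3,2)·10! - C(3,3)·9!
= 479001600 - 119750400 + 10886400 - 362880
= 369774720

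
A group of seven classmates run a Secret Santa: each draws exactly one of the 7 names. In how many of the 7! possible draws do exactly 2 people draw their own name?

Pick the 2 fixed positions: C(7,2) = 21 ways.
The remaining 5 must be deranged: !5 = 44.
Total: 21 × 44 = 924.

924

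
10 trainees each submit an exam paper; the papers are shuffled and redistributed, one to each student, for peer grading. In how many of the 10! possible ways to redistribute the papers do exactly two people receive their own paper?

Choose which 2 of the 10 are fixed: C(10,2) = 45.
The other 8 form a derangement: !8 = 14833.
Total: 45 × 14833 = 667485.

667485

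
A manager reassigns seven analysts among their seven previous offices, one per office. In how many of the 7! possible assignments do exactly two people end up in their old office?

924

Choose which 2 of the 7 are fixed: C(7,2) = 21.
The other 5 form a derangement: !5 = 44.
Total: 21 × 44 = 924.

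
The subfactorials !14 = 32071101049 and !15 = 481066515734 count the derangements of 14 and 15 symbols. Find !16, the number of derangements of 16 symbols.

!16 = (16-1)·(!15 + !14) = 15·(481066515734 + 32071101049) = 15·513137616783 = 7697064251745.

7697064251745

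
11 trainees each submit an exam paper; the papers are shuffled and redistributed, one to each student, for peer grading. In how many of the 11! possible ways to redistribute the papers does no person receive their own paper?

!11 = 11! · Σ_{k=0}^{11} (-1)^k/k!
= 11! - 11!/1! + 11!/2! - 11!/3! + 11!/4! - 11!/5! + 11!/6! - 11!/7! + 11!/8! - 11!/9! + 11!/10! - 11!/11!
= 39916800 - 39916800 + 19958400 - 6652800 + 1663200 - 332640 + 55440 - 7920 + 990 - 110 + 11 - 1
= 14684570

14684570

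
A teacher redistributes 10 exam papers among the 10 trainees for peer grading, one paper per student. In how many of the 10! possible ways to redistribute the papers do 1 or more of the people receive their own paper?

2293839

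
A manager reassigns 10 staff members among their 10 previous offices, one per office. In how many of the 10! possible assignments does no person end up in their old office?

The number of derangements of 10 is !10 = Σ_{k=0}^{10} (-1)^k·10!/k!
= 10! - 10!/1! + 10!/2! - 10!/3! + 10!/4! - 10!/5! + 10!/6! - 10!/7! + 10!/8! - 10!/9! + 10!/10!
= 3628800 - 3628800 + 1814400 - 604800 + 151200 - 30240 + 5040 - 720 + 90 - 10 + 1
= 1334961

1334961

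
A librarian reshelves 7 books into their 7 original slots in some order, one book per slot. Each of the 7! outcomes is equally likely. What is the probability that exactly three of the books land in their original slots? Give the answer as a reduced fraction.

1/16

Favorable outcomes: C(7,3)·!4 = 35·9 = 315.
Total outcomes: 7! = 5040.
Probability = 315/5040 = 1/16.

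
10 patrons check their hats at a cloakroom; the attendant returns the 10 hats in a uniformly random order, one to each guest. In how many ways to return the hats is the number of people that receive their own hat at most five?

# with exactly i fixed is C(10,i)·!(10-i); sum over i=0..5:
  i=0: C(10,0)·!10 = 1·1334961 = 1334961
  i=1: C(10,1)·!9 = 10·133496 = 1334960
  i=2: C(10,2)·!8 = 45·14833 = 667485
  i=3: C(10,3)·!7 = 120·1854 = 222480
  i=4: C(10,4)·!6 = 210·265 = 55650
  i=5: C(10,5)·!5 = 252·44 = 11088
Total = 3626624.

3626624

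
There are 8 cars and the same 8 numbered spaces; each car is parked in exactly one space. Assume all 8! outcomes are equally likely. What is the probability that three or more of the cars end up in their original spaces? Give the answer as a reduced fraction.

647/8064

Favorable outcomes: Σ_{i≥3} C(8,i)·!(8-i) = 56·44 + 70·9 + 56·2 + 28·1 + 8·0 + 1·1 = 3235.
Total outcomes: 8! = 40320.
Probability = 3235/40320 = 647/8064.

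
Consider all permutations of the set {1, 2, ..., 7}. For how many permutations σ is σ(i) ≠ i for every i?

1854

!7 = 7! · Σ_{k=0}^{7} (-1)^k/k!
= 7! - 7!/1! + 7!/2! - 7!/3! + 7!/4! - 7!/5! + 7!/6! - 7!/7!
= 5040 - 5040 + 2520 - 840 + 210 - 42 + 7 - 1
= 1854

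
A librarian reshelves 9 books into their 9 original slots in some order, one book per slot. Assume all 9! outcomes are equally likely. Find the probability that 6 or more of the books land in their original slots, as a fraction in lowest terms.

41/72576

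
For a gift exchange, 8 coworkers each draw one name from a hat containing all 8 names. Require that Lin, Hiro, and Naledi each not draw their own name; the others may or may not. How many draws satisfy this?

Inclusion-exclusion on the 3 forbidden self-matches:
Σ_{j=0}^{3} (-1)^j C(3,j)(8-j)!
= C(3,0)·8! - C(3,1)·7! + C(3,2)·6! - C(3,3)·5!
= 40320 - 15120 + 2160 - 120
= 27240

27240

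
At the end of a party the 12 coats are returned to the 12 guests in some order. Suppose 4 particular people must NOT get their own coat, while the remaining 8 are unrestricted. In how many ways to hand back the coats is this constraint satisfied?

339696000

Let A_j be the event that the j-th constrained one is fixed. By inclusion-exclusion over the 4 events:
Σ_{j=0}^{4} (-1)^j C(4,j)(12-j)!
= C(4,0)·12! - C(4,1)·11! + C(4,2)·10! - C(4,3)·9! + C(4,4)·8!
= 479001600 - 159667200 + 21772800 - 1451520 + 40320
= 339696000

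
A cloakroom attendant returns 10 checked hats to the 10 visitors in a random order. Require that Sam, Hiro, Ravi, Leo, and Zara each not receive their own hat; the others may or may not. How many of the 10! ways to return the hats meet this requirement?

2170680

Let A_j be the event that the j-th constrained one is fixed. By inclusion-exclusion over the 5 events:
Σ_{j=0}^{5} (-1)^j C(5,j)(10-j)!
= C(5,0)·10! - C(5,1)·9! + C(5,2)·8! - C(5,3)·7! + C(5,4)·6! - C(5,5)·5!
= 3628800 - 1814400 + 403200 - 50400 + 3600 - 120
= 2170680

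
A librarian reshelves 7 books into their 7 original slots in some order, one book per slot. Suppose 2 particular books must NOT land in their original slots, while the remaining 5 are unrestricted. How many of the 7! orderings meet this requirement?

3720

Let A_j be the event that the j-th constrained one is fixed. By inclusion-exclusion over the 2 events:
Σ_{j=0}^{2} (-1)^j C(2,j)(7-j)!
= C(2,0)·7! - C(2,1)·6! + C(2,2)·5!
= 5040 - 1440 + 120
= 3720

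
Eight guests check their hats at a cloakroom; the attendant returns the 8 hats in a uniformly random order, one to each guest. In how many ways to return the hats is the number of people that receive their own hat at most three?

39549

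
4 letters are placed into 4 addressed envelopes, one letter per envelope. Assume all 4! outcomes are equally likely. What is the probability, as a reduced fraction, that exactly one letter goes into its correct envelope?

Favorable outcomes: C(4,1)·!3 = 4·2 = 8.
Total outcomes: 4! = 24.
Probability = 8/24 = 1/3.

1/3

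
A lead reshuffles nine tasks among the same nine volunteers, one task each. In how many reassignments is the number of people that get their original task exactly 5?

1134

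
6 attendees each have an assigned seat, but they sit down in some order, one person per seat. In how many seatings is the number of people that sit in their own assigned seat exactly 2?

135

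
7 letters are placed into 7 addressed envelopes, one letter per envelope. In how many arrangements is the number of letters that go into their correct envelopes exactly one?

1855

Pick the single fixed position: C(7,1) = 7 ways.
The remaining 6 must be deranged: !6 = 265.
Total: 7 × 265 = 1855.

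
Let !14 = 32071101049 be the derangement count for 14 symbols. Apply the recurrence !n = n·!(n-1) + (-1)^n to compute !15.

481066515734

!15 = 15·32071101049 - 1 = 481066515734.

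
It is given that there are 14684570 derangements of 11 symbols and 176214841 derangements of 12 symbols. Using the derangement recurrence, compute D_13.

D_13 = (13-1)·(D_12 + D_11) = 12·(176214841 + 14684570) = 12·190899411 = 2290792932.

2290792932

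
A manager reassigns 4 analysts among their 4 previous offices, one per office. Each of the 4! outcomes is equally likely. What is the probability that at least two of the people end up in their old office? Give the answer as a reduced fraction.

7/24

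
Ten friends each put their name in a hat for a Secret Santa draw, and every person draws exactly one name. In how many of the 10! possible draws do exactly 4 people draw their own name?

Pick the 4 fixed positions: C(10,4) = 210 ways.
The remaining 6 must be deranged: !6 = 265.
Total: 210 × 265 = 55650.

55650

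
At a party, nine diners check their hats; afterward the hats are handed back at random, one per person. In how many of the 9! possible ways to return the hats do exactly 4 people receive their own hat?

Choose which 4 of the 9 are fixed: C(9,4) = 126.
The remaining 5 must be deranged: !5 = 44.
Total: 126 × 44 = 5544.

5544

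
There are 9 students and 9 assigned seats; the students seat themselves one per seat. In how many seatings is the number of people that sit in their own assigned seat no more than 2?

333737

Sum C(9,i)·!(9-i) for i = 0..2:
  i=0: C(9,0)·!9 = 1·133496 = 133496
  i=1: C(9,1)·!8 = 9·14833 = 133497
  i=2: C(9,2)·!7 = 36·1854 = 66744
Total = 333737.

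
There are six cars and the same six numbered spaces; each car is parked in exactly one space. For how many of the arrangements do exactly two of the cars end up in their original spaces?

Choose which 2 of the 6 are fixed: C(6,2) = 15.
The remaining 4 must be deranged: !4 = 9.
Total: 15 × 9 = 135.

135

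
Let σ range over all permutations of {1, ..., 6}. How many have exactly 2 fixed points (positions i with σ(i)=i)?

Pick the 2 fixed positions: C(6,2) = 15 ways.
The other 4 form a derangement: !4 = 9.
Total: 15 × 9 = 135.

135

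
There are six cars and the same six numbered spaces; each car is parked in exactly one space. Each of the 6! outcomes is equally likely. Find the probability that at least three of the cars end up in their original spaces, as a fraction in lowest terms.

7/90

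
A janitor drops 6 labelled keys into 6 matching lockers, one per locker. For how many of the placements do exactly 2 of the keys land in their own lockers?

Pick the 2 fixed positions: C(6,2) = 15 ways.
The other 4 form a derangement: !4 = 9.
Total: 15 × 9 = 135.

135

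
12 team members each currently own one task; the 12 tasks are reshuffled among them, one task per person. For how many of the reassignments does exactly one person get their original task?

Choose which one of the 12 is fixed: C(12,1) = 12.
The other 11 form a derangement: !11 = 14684570.
Total: 12 × 14684570 = 176214840.

176214840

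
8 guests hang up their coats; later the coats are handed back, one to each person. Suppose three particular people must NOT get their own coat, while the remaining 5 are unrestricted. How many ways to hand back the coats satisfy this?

27240

Inclusion-exclusion on the 3 forbidden self-matches:
Σ_{j=0}^{3} (-1)^j C(3,j)(8-j)!
= C(3,0)·8! - C(3,1)·7! + C(3,2)·6! - C(3,3)·5!
= 40320 - 15120 + 2160 - 120
= 27240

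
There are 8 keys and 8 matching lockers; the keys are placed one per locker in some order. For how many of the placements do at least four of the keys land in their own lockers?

771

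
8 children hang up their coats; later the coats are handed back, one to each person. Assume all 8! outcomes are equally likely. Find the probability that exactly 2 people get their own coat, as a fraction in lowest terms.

53/288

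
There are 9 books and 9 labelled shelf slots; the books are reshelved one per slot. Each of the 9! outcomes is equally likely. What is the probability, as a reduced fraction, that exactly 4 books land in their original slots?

Favorable outcomes: C(9,4)·!5 = 126·44 = 5544.
Total outcomes: 9! = 362880.
Probability = 5544/362880 = 11/720.

11/720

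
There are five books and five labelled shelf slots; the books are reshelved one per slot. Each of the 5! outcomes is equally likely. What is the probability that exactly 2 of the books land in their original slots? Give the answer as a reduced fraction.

1/6

Favorable outcomes: C(5,2)·!3 = 10·2 = 20.
Total outcomes: 5! = 120.
Probability = 20/120 = 1/6.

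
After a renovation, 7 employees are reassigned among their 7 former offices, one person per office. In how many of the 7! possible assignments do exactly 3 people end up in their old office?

315

Choose which 3 of the 7 are fixed: C(7,3) = 35.
The remaining 4 must be deranged: !4 = 9.
Total: 35 × 9 = 315.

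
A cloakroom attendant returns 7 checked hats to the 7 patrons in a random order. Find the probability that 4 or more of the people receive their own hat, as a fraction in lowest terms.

23/1260

Favorable outcomes: Σ_{i≥4} C(7,i)·!(7-i) = 35·2 + 21·1 + 7·0 + 1·1 = 92.
Total outcomes: 7! = 5040.
Probability = 92/5040 = 23/1260.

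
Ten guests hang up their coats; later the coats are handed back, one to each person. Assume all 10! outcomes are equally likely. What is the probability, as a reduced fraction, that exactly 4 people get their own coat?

Favorable outcomes: C(10,4)·!6 = 210·265 = 55650.
Total outcomes: 10! = 3628800.
Probability = 55650/3628800 = 53/3456.

53/3456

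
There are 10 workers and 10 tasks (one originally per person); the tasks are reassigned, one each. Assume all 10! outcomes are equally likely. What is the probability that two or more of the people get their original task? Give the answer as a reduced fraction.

958879/3628800

Favorable outcomes: Σ_{i≥2} C(10,i)·!(10-i) = 45·14833 + 120·1854 + 210·265 + 252·44 + 210·9 + 120·2 + 45·1 + 10·0 + 1·1 = 958879.
Total outcomes: 10! = 3628800.
Probability = 958879/3628800 = 958879/3628800.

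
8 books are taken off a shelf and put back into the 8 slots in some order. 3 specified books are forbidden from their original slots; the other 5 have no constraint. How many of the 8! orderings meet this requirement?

Inclusion-exclusion on the 3 forbidden self-matches:
Σ_{j=0}^{3} (-1)^j C(3,j)(8-j)!
= C(3,0)·8! - C(3,1)·7! + C(3,2)·6! - C(3,3)·5!
= 40320 - 15120 + 2160 - 120
= 27240

27240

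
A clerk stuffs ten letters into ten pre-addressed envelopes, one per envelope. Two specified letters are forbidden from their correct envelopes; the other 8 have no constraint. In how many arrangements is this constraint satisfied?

2943360

Inclusion-exclusion on the 2 forbidden self-matches:
Σ_{j=0}^{2} (-1)^j C(2,j)(10-j)!
= C(2,0)·10! - C(2,1)·9! + C(2,2)·8!
= 3628800 - 725760 + 40320
= 2943360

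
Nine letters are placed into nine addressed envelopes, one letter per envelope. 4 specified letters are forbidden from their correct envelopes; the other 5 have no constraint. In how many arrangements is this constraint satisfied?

229080

Inclusion-exclusion on the 4 forbidden self-matches:
Σ_{j=0}^{4} (-1)^j C(4,j)(9-j)!
= C(4,0)·9! - C(4,1)·8! + C(4,2)·7! - C(4,3)·6! + C(4,4)·5!
= 362880 - 161280 + 30240 - 2880 + 120
= 229080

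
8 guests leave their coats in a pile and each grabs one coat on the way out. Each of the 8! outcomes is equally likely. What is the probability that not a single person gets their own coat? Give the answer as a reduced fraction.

2119/5760

Favorable outcomes: !8 = 14833.
Total outcomes: 8! = 40320.
Probability = 14833/40320 = 2119/5760.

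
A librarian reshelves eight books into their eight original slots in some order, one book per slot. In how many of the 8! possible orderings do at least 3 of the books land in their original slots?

3235

# with exactly i fixed is C(8,i)·!(8-i); sum over i=3..8:
  i=3: C(8,3)·!5 = 56·44 = 2464
  i=4: C(8,4)·!4 = 70·9 = 630
  i=5: C(8,5)·!3 = 56·2 = 112
  i=6: C(8,6)·!2 = 28·1 = 28
  i=7: C(8,7)·!1 = 8·0 = 0
  i=8: C(8,8)·!0 = 1·1 = 1
Total = 3235.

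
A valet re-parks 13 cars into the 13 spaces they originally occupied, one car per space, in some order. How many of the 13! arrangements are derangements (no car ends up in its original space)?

Recurrence: !13 = 12·(!12 + !11).
!13 = 12·(176214841 + 14684570) = 12·190899411 = 2290792932

2290792932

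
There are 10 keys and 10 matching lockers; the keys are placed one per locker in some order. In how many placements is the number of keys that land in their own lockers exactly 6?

1890

Pick the 6 fixed positions: C(10,6) = 210 ways.
The other 4 form a derangement: !4 = 9.
Total: 210 × 9 = 1890.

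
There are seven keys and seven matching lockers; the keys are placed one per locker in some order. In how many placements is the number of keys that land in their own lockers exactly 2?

924

Choose which 2 of the 7 are fixed: C(7,2) = 21.
The other 5 form a derangement: !5 = 44.
Total: 21 × 44 = 924.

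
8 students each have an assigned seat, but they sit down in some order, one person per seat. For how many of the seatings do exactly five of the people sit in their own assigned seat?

112

Choose which 5 of the 8 are fixed: C(8,5) = 56.
The remaining 3 must be deranged: !3 = 2.
Total: 56 × 2 = 112.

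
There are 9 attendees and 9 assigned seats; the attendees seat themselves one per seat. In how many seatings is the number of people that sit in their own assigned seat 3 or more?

# with exactly i fixed is C(9,i)·!(9-i); sum over i=3..9:
  i=3: C(9,3)·!6 = 84·265 = 22260
  i=4: C(9,4)·!5 = 126·44 = 5544
  i=5: C(9,5)·!4 = 126·9 = 1134
  i=6: C(9,6)·!3 = 84·2 = 168
  i=7: C(9,7)·!2 = 36·1 = 36
  i=8: C(9,8)·!1 = 9·0 = 0
  i=9: C(9,9)·!0 = 1·1 = 1
Total = 29143.

29143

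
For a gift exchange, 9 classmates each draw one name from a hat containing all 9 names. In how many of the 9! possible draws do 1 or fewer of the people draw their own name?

266993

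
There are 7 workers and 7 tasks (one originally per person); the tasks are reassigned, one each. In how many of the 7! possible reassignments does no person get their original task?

1854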